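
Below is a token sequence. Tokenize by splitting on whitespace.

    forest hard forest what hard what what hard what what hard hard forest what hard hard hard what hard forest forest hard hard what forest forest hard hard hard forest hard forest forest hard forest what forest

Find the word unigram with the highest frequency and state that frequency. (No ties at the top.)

Unigram frequencies (highest first):
  hard: 16
  forest: 12
  what: 9

"hard", 16 times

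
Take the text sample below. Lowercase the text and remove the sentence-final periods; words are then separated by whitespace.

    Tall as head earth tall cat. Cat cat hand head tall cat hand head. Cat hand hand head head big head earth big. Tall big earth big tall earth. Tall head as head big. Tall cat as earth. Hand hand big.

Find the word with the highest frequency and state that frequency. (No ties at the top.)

"head", 8 times

Unigram frequencies (highest first):
  head: 8
  tall: 7
  cat: 6
  hand: 6
  big: 6
  earth: 5
  … (1 more, each ≤ 3)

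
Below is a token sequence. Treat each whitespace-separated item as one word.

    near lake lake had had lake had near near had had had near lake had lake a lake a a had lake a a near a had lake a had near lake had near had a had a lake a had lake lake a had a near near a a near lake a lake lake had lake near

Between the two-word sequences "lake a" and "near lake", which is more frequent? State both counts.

"lake a": 7 occurrences
"near lake": 4 occurrences

"lake a" (7 vs 4)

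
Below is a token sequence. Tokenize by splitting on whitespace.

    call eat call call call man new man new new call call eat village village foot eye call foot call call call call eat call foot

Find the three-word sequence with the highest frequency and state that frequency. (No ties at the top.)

"call call call", 3 times

Trigram frequencies (highest first):
  call call call: 3
  call eat call: 2
  call call eat: 2
  eat call call: 1
  call call man: 1
  call man new: 1
  … (14 more, each ≤ 1)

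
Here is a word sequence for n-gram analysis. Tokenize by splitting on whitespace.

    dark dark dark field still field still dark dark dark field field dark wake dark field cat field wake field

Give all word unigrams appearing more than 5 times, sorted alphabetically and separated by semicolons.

dark; field

Unigram counts meeting the condition (more than 5 times):
  dark: 8
  field: 7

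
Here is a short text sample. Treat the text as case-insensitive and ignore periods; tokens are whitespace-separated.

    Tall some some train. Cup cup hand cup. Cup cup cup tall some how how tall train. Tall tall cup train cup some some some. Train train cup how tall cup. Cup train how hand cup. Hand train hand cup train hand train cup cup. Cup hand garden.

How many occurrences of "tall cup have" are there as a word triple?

Scanning the 46 overlapping trigram windows for "tall cup have":
  (none found)

0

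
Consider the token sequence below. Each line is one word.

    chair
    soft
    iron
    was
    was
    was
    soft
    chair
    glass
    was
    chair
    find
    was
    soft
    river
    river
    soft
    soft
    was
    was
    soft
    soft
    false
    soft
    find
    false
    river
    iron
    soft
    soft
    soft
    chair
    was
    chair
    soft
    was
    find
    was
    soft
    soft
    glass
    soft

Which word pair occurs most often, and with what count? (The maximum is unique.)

Bigram frequencies (highest first):
  soft soft: 5
  was soft: 4
  was was: 3
  chair soft: 2
  soft chair: 2
  was chair: 2
  … (21 more, each ≤ 2)

"soft soft", 5 times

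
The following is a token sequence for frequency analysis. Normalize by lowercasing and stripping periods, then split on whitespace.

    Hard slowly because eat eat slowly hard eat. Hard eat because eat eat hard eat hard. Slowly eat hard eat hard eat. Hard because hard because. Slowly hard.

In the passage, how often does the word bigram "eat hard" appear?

Scanning the 27 overlapping bigram windows for "eat hard":
  position 8–9: eat hard
  position 13–14: eat hard
  position 15–16: eat hard
  position 18–19: eat hard
  position 20–21: eat hard
  position 22–23: eat hard

6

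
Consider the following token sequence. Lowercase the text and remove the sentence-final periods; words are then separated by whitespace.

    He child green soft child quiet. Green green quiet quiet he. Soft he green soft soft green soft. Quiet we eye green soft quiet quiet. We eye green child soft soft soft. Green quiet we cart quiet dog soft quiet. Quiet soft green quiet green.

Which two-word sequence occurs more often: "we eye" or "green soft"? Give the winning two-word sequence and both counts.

"green soft" (4 vs 2)

"we eye": 2 occurrences
"green soft": 4 occurrences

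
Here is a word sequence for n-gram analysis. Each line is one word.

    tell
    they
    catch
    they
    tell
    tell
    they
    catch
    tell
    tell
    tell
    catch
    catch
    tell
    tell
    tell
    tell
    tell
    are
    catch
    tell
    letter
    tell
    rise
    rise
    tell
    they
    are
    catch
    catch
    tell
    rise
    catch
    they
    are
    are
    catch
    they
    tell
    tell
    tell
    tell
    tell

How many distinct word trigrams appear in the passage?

30

43 tokens → 41 trigram windows in total.
Repeated trigrams (each contributes count−1 duplicates):
  tell tell tell: 7
  catch catch tell: 2
  catch tell tell: 2
  catch they tell: 2
  tell they catch: 2
  they tell tell: 2
11 duplicate windows → 41 − 11 = 30 distinct.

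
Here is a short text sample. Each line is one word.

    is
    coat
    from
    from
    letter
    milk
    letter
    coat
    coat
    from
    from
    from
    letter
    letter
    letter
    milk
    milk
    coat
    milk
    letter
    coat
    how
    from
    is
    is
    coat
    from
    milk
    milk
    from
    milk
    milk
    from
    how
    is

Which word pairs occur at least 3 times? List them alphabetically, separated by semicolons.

Bigram counts meeting the condition (at least 3 times):
  coat from: 3
  from from: 3
  milk milk: 3

coat from; from from; milk milk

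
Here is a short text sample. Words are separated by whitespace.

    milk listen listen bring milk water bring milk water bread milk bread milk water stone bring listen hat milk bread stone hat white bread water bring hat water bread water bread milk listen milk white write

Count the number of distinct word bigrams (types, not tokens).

24

36 tokens → 35 bigram windows in total.
Repeated bigrams (each contributes count−1 duplicates):
  bread milk: 3
  milk water: 3
  water bread: 3
  bread water: 2
  bring milk: 2
  milk bread: 2
  milk listen: 2
  water bring: 2
11 duplicate windows → 35 − 11 = 24 distinct.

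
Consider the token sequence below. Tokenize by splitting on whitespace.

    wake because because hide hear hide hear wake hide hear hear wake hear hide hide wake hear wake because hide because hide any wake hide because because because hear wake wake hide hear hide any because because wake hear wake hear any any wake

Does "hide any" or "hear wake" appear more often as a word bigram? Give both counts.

"hear wake" (5 vs 2)

"hide any": 2 occurrences
"hear wake": 5 occurrences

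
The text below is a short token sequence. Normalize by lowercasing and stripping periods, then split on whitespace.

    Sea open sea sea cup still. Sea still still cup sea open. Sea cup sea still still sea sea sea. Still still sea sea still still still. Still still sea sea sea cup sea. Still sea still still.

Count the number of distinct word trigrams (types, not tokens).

38 tokens → 36 trigram windows in total.
Repeated trigrams (each contributes count−1 duplicates):
  sea still still: 5
  still sea sea: 3
  still still sea: 3
  still still still: 3
  cup sea still: 2
  sea cup sea: 2
  sea open sea: 2
  sea sea cup: 2
  … (3 more repeated)
17 duplicate windows → 36 − 17 = 19 distinct.

19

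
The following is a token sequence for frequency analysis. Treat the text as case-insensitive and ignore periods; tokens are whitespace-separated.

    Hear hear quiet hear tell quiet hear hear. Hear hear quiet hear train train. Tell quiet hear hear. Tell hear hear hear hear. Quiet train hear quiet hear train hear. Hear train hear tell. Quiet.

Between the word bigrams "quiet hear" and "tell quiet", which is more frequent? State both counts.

"quiet hear" (5 vs 3)

"quiet hear": 5 occurrences
"tell quiet": 3 occurrences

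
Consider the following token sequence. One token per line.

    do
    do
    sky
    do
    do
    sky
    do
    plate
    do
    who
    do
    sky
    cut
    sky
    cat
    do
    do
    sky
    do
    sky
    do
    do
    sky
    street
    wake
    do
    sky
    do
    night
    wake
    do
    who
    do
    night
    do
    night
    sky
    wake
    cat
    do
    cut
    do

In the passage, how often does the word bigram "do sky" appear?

Scanning the 41 overlapping bigram windows for "do sky":
  position 2–3: do sky
  position 5–6: do sky
  position 11–12: do sky
  position 17–18: do sky
  position 19–20: do sky
  position 22–23: do sky
  position 26–27: do sky

7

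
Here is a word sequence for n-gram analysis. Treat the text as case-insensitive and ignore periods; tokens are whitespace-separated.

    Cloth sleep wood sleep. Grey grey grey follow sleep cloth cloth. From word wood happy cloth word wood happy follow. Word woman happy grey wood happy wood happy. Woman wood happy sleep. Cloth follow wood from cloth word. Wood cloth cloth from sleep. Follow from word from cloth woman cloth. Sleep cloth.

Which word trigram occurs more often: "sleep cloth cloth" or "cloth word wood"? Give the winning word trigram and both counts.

"sleep cloth cloth": 1 occurrence
"cloth word wood": 2 occurrences

"cloth word wood" (2 vs 1)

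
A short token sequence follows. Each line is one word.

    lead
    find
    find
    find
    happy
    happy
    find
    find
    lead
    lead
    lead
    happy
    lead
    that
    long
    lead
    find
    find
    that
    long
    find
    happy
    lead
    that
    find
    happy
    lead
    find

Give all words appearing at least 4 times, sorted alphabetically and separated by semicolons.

Unigram counts meeting the condition (at least 4 times):
  find: 10
  happy: 5
  lead: 8

find; happy; lead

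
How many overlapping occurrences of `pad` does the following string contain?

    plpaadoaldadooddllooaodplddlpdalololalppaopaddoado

Sliding a length-3 window over the 50 characters (48 positions):
  position 43–45: pad

1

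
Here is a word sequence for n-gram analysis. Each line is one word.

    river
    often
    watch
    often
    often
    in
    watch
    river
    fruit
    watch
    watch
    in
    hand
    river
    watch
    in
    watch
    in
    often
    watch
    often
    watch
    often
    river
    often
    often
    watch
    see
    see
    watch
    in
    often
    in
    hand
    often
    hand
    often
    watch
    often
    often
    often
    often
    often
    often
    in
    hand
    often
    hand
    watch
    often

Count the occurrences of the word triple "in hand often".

2

Scanning the 48 overlapping trigram windows for "in hand often":
  position 33–35: in hand often
  position 45–47: in hand often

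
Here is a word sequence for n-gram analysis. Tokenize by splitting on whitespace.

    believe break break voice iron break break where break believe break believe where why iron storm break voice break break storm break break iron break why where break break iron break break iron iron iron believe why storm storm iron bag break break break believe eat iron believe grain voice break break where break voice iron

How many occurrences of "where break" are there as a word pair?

3

Scanning the 55 overlapping bigram windows for "where break":
  position 8–9: where break
  position 27–28: where break
  position 53–54: where break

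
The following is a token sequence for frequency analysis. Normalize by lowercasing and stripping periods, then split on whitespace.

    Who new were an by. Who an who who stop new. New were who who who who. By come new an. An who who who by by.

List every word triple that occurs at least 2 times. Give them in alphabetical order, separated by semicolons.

Trigram counts meeting the condition (at least 2 times):
  an who who: 2
  who who by: 2
  who who who: 3

an who who; who who by; who who who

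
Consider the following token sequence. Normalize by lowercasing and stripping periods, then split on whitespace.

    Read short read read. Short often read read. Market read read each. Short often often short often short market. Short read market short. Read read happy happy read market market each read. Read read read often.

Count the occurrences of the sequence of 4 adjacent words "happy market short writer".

0

Scanning the 33 overlapping 4-gram windows for "happy market short writer":
  (none found)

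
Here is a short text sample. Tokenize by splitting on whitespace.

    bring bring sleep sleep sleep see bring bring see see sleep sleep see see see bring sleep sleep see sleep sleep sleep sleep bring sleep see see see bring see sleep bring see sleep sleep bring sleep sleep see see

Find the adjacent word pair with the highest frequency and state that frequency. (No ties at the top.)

Bigram frequencies (highest first):
  sleep sleep: 9
  see see: 6
  sleep see: 5
  bring sleep: 4
  see sleep: 4
  see bring: 3
  … (3 more, each ≤ 3)

"sleep sleep", 9 times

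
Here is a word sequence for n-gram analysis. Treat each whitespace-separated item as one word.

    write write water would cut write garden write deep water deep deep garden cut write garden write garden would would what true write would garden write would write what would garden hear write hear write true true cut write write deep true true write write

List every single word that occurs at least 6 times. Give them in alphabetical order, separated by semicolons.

garden; would; write

Unigram counts meeting the condition (at least 6 times):
  garden: 6
  would: 6
  write: 15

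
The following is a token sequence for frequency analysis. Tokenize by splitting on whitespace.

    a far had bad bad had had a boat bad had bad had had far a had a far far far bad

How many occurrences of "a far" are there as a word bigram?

Scanning the 21 overlapping bigram windows for "a far":
  position 1–2: a far
  position 18–19: a far

2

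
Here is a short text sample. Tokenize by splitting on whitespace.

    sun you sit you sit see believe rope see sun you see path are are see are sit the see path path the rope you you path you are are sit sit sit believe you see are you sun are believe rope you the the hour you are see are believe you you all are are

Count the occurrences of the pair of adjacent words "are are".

3

Scanning the 55 overlapping bigram windows for "are are":
  position 14–15: are are
  position 29–30: are are
  position 55–56: are are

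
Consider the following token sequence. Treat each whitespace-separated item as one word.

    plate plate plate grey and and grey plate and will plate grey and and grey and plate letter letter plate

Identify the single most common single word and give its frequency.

Unigram frequencies (highest first):
  plate: 7
  and: 6
  grey: 4
  letter: 2
  will: 1

"plate", 7 times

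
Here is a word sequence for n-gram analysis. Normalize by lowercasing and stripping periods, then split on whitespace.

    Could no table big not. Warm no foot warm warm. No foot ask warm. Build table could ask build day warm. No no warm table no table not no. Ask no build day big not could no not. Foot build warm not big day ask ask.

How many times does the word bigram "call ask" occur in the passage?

Scanning the 45 overlapping bigram windows for "call ask":
  (none found)

0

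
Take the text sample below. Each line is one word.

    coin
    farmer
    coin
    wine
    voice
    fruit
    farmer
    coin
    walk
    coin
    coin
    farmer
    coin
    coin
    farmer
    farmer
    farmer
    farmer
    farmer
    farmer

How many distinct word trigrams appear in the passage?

13

20 tokens → 18 trigram windows in total.
Repeated trigrams (each contributes count−1 duplicates):
  farmer farmer farmer: 4
  coin coin farmer: 2
  coin farmer coin: 2
5 duplicate windows → 18 − 5 = 13 distinct.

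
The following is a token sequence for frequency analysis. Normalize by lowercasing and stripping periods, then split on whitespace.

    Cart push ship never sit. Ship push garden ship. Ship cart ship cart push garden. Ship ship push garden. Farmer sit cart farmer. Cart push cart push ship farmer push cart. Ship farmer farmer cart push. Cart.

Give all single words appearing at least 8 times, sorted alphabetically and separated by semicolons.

cart; push; ship

Unigram counts meeting the condition (at least 8 times):
  cart: 9
  push: 8
  ship: 9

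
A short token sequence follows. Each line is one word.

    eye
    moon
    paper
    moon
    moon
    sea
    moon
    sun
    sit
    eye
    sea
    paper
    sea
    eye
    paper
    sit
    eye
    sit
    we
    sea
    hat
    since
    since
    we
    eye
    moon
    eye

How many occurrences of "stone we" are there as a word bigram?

Scanning the 26 overlapping bigram windows for "stone we":
  (none found)

0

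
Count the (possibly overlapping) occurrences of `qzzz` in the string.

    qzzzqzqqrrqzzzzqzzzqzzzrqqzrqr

Sliding a length-4 window over the 30 characters (27 positions):
  position 1–4: qzzz
  position 11–14: qzzz
  position 16–19: qzzz
  position 20–23: qzzz

4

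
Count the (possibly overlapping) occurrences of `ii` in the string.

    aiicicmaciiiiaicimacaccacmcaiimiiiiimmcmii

10

Sliding a length-2 window over the 42 characters (41 positions):
  position 2–3: ii
  position 10–11: ii
  position 11–12: ii
  position 12–13: ii
  position 29–30: ii
  position 32–33: ii
  position 33–34: ii
  position 34–35: ii
  position 35–36: ii
  position 41–42: ii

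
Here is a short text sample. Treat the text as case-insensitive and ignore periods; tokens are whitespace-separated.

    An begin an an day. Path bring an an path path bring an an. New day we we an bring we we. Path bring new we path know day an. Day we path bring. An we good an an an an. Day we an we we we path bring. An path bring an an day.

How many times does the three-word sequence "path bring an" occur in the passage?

5

Scanning the 53 overlapping trigram windows for "path bring an":
  position 6–8: path bring an
  position 11–13: path bring an
  position 33–35: path bring an
  position 48–50: path bring an
  position 51–53: path bring an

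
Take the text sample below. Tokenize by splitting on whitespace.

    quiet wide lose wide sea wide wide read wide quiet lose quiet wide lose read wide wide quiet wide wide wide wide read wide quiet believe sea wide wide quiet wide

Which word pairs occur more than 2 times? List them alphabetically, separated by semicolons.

quiet wide; read wide; wide quiet; wide wide

Bigram counts meeting the condition (more than 2 times):
  quiet wide: 4
  read wide: 3
  wide quiet: 4
  wide wide: 6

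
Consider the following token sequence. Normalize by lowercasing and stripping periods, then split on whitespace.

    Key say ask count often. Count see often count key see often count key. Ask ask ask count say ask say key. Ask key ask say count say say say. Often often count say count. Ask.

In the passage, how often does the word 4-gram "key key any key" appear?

Scanning the 33 overlapping 4-gram windows for "key key any key":
  (none found)

0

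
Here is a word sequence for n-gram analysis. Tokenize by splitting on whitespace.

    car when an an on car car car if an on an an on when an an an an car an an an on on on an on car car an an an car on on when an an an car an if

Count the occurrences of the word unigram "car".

Scanning the 43 tokens for "car":
  position 1: car
  position 6: car
  position 7: car
  position 8: car
  position 20: car
  position 29: car
  position 30: car
  position 34: car
  position 41: car

9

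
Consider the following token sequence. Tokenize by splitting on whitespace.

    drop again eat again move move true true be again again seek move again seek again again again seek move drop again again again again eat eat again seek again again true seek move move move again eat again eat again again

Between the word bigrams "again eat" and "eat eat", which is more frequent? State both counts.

"again eat" (4 vs 1)

"again eat": 4 occurrences
"eat eat": 1 occurrence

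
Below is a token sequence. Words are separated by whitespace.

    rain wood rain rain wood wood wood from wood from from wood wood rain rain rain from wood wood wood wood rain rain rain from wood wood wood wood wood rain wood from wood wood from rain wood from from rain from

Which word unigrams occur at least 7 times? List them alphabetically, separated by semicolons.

from; rain; wood

Unigram counts meeting the condition (at least 7 times):
  from: 10
  rain: 12
  wood: 20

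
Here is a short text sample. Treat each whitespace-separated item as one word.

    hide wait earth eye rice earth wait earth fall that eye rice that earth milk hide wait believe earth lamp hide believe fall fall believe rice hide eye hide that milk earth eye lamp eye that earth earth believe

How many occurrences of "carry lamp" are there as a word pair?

Scanning the 38 overlapping bigram windows for "carry lamp":
  (none found)

0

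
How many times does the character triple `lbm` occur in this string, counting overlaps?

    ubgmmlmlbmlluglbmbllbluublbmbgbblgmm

Sliding a length-3 window over the 36 characters (34 positions):
  position 8–10: lbm
  position 15–17: lbm
  position 26–28: lbm

3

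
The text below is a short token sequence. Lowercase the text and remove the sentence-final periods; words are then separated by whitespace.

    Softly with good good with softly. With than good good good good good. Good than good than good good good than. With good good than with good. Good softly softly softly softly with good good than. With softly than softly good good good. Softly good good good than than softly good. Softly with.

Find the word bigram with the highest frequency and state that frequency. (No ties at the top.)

Bigram frequencies (highest first):
  good good: 15
  good than: 6
  softly with: 4
  with good: 4
  than good: 3
  than with: 3
  … (9 more, each ≤ 3)

"good good", 15 times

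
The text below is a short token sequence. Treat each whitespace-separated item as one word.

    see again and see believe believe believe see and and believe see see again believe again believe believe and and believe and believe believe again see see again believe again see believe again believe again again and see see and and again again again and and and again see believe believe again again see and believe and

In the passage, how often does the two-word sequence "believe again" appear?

6

Scanning the 56 overlapping bigram windows for "believe again":
  position 15–16: believe again
  position 24–25: believe again
  position 29–30: believe again
  position 32–33: believe again
  position 34–35: believe again
  position 51–52: believe again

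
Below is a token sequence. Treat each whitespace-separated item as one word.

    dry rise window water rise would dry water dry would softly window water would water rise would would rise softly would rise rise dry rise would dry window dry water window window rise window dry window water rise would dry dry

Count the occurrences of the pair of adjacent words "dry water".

2

Scanning the 40 overlapping bigram windows for "dry water":
  position 7–8: dry water
  position 29–30: dry water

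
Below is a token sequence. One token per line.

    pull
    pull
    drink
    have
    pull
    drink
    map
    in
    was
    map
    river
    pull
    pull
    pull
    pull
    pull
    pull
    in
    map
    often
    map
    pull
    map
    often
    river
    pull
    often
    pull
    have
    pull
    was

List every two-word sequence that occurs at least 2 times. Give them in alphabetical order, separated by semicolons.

have pull; map often; pull drink; pull pull; river pull

Bigram counts meeting the condition (at least 2 times):
  have pull: 2
  map often: 2
  pull drink: 2
  pull pull: 6
  river pull: 2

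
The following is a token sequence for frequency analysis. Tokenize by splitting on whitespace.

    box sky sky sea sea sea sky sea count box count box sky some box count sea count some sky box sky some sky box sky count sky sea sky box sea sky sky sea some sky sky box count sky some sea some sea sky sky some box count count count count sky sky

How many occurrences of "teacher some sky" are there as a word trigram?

0

Scanning the 53 overlapping trigram windows for "teacher some sky":
  (none found)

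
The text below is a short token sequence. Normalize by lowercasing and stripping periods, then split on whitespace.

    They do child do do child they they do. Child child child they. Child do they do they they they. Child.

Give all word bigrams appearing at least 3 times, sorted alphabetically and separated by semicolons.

do child; they do; they they

Bigram counts meeting the condition (at least 3 times):
  do child: 3
  they do: 3
  they they: 3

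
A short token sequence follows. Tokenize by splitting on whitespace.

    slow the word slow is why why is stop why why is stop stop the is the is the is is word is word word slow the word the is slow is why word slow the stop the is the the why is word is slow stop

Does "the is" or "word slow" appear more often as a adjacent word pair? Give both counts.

"the is" (5 vs 3)

"the is": 5 occurrences
"word slow": 3 occurrences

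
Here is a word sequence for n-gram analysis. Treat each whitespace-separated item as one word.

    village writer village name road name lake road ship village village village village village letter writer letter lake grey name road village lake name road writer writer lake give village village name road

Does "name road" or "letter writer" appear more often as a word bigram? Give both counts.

"name road": 4 occurrences
"letter writer": 1 occurrence

"name road" (4 vs 1)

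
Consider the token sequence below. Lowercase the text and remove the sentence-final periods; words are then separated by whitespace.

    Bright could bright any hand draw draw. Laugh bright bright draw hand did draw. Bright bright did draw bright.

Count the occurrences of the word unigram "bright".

7

Scanning the 19 tokens for "bright":
  position 1: bright
  position 3: bright
  position 9: bright
  position 10: bright
  position 15: bright
  position 16: bright
  position 19: bright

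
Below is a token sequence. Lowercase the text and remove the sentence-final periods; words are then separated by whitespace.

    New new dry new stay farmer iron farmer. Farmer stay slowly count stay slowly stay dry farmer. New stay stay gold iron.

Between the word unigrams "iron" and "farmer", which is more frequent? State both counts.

"iron": 2 occurrences
"farmer": 4 occurrences

"farmer" (4 vs 2)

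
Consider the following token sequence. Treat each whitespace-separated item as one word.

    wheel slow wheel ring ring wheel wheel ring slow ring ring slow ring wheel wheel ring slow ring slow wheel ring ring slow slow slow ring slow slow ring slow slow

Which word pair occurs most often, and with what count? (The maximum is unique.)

Bigram frequencies (highest first):
  ring slow: 7
  slow ring: 5
  wheel ring: 4
  slow slow: 4
  ring ring: 3
  slow wheel: 2
  … (3 more, each ≤ 2)

"ring slow", 7 times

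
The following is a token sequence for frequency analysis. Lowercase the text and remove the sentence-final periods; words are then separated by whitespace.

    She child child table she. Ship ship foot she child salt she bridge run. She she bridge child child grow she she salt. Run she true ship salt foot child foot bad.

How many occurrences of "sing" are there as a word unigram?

Scanning the 32 tokens for "sing":
  (none found)

0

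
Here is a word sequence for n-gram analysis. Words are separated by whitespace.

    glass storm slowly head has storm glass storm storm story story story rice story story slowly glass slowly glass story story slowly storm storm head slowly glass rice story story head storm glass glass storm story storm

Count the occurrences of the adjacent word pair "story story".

5

Scanning the 36 overlapping bigram windows for "story story":
  position 10–11: story story
  position 11–12: story story
  position 14–15: story story
  position 20–21: story story
  position 29–30: story story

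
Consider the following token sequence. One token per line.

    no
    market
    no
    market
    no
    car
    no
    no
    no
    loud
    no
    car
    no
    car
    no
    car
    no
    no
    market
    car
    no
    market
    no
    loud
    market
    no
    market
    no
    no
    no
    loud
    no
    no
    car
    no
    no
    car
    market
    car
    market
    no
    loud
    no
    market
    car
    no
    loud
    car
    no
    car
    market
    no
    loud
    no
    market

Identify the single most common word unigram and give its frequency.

Unigram frequencies (highest first):
  no: 27
  market: 11
  car: 11
  loud: 6

"no", 27 times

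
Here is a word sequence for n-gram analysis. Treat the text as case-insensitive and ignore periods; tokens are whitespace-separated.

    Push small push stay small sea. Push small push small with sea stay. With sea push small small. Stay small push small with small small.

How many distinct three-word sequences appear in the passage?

25 tokens → 23 trigram windows in total.
Repeated trigrams (each contributes count−1 duplicates):
  push small push: 2
  push small with: 2
  sea push small: 2
  small push small: 2
4 duplicate windows → 23 − 4 = 19 distinct.

19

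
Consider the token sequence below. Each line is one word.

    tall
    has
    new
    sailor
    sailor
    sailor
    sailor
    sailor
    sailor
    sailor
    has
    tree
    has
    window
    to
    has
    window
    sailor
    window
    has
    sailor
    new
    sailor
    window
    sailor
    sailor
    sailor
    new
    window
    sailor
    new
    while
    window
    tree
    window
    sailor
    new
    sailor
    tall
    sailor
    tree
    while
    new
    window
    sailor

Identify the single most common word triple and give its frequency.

Trigram frequencies (highest first):
  sailor sailor sailor: 6
  sailor new sailor: 2
  new window sailor: 2
  window sailor new: 2
  tall has new: 1
  has new sailor: 1
  … (29 more, each ≤ 1)

"sailor sailor sailor", 6 times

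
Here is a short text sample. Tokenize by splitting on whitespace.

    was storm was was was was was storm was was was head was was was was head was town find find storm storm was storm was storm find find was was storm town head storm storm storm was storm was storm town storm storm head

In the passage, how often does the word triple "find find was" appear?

Scanning the 43 overlapping trigram windows for "find find was":
  position 28–30: find find was

1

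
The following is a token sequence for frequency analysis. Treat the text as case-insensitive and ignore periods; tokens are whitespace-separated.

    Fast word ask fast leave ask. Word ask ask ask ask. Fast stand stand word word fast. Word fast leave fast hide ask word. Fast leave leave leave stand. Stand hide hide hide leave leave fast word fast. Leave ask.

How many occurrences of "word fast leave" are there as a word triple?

3

Scanning the 38 overlapping trigram windows for "word fast leave":
  position 18–20: word fast leave
  position 24–26: word fast leave
  position 37–39: word fast leave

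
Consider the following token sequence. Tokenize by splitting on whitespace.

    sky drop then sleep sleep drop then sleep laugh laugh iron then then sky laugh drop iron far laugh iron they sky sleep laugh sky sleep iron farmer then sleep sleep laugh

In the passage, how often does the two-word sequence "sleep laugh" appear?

3

Scanning the 31 overlapping bigram windows for "sleep laugh":
  position 8–9: sleep laugh
  position 23–24: sleep laugh
  position 31–32: sleep laugh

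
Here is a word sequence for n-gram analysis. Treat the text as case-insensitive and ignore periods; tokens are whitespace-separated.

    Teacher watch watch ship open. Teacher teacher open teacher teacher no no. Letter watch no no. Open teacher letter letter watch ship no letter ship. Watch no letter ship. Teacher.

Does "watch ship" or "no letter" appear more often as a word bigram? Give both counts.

"no letter" (3 vs 2)

"watch ship": 2 occurrences
"no letter": 3 occurrences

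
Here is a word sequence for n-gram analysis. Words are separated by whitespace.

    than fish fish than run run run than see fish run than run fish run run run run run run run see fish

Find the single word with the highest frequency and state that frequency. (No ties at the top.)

"run", 12 times

Unigram frequencies (highest first):
  run: 12
  fish: 5
  than: 4
  see: 2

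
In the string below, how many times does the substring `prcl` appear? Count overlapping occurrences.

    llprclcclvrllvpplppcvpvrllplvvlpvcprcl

2

Sliding a length-4 window over the 38 characters (35 positions):
  position 3–6: prcl
  position 35–38: prcl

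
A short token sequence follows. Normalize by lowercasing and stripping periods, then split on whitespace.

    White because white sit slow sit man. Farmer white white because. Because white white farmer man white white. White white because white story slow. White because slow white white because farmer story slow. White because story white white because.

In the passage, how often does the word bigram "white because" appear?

Scanning the 38 overlapping bigram windows for "white because":
  position 1–2: white because
  position 10–11: white because
  position 20–21: white because
  position 25–26: white because
  position 29–30: white because
  position 34–35: white because
  position 38–39: white because

7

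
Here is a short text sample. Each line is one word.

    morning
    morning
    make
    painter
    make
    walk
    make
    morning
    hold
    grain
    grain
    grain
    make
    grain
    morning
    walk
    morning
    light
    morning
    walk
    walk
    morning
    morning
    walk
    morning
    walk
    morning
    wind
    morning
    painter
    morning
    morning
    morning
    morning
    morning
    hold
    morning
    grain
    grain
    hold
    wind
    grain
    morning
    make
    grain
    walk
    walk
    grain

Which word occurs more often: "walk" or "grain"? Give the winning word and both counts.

"grain" (9 vs 8)

"walk": 8 occurrences
"grain": 9 occurrences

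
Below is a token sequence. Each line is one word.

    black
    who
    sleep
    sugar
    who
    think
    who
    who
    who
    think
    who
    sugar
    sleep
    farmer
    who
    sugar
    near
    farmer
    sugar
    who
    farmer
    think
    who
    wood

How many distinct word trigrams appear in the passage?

21

24 tokens → 22 trigram windows in total.
Repeated trigrams (each contributes count−1 duplicates):
  who think who: 2
1 duplicate windows → 22 − 1 = 21 distinct.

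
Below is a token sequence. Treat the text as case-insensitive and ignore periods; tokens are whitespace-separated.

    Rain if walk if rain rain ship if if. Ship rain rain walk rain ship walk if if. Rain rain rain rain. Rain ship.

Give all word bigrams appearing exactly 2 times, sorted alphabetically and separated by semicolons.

Bigram counts meeting the condition (exactly 2 times):
  if if: 2
  if rain: 2
  walk if: 2

if if; if rain; walk if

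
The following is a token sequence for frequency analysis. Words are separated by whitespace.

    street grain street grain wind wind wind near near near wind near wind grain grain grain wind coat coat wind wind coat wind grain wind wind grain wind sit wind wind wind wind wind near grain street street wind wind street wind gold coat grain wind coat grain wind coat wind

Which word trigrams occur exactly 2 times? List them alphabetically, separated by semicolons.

Trigram counts meeting the condition (exactly 2 times):
  coat grain wind: 2
  grain wind wind: 2
  wind coat wind: 2
  wind grain wind: 2
  wind wind near: 2

coat grain wind; grain wind wind; wind coat wind; wind grain wind; wind wind near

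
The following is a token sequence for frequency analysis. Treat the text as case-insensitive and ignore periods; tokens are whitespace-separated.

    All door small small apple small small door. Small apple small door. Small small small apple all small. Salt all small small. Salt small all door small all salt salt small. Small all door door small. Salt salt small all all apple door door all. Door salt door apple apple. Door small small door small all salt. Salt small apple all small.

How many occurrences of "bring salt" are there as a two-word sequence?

0

Scanning the 61 overlapping bigram windows for "bring salt":
  (none found)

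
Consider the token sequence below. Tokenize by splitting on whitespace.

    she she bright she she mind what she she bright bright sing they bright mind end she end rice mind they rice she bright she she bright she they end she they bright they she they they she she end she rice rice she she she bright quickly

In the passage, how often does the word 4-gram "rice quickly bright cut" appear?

Scanning the 45 overlapping 4-gram windows for "rice quickly bright cut":
  (none found)

0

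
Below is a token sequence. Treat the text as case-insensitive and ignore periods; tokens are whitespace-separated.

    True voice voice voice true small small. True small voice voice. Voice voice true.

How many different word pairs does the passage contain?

14 tokens → 13 bigram windows in total.
Repeated bigrams (each contributes count−1 duplicates):
  voice voice: 5
  true small: 2
  voice true: 2
6 duplicate windows → 13 − 6 = 7 distinct.

7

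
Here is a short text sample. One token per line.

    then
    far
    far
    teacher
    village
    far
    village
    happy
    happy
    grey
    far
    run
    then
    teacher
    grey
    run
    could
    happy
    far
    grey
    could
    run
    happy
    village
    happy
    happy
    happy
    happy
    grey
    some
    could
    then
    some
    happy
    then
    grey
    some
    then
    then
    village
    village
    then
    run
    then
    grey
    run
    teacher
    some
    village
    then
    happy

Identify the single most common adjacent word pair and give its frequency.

Bigram frequencies (highest first):
  happy happy: 4
  village happy: 2
  happy grey: 2
  run then: 2
  grey run: 2
  grey some: 2
  … (34 more, each ≤ 2)

"happy happy", 4 times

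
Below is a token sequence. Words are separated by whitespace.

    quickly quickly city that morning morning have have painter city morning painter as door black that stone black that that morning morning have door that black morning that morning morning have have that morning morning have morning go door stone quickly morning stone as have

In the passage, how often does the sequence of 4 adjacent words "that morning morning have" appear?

Scanning the 42 overlapping 4-gram windows for "that morning morning have":
  position 4–7: that morning morning have
  position 20–23: that morning morning have
  position 28–31: that morning morning have
  position 33–36: that morning morning have

4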